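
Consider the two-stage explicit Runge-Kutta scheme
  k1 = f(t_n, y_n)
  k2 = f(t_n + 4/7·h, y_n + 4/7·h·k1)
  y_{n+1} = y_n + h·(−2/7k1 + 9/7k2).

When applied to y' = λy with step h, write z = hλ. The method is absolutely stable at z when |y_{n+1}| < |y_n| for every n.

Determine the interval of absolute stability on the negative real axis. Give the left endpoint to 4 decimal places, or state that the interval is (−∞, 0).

Set f=λy, z=hλ:
  k1=λy_n ⇒ h·k1=z·y_n;  k2=λ(1+4/7z)y_n ⇒ h·k2=z(1+4/7z)y_n
  y_{n+1}/y_n = 1 − 2/7z + 9/7z(1+4/7z) = 1 + z + 36/49z²
  so R(z) = 1 + z + 36/49z².

Find x<0 with |R(x)|<1.
x=-1.09: |R|=0.7829
R=1: x+36/49x²=0 ⇒ x=−49/36=-1.3611; min R=1−1/(4·36/49)=0.6597>−1
Confirm numerically:
  x=-1.279: |R|=0.92284 <1
  x=-1.102: |R|=0.79022 <1
  x=-0.932: |R|=0.70617 <1
  x=-0.658: |R|=0.66010 <1
  x=-1.781: |R|=1.54942 >1
  x=-1.583: |R|=1.25806 >1
Interval (-1.3611, 0).

(-1.3611, 0).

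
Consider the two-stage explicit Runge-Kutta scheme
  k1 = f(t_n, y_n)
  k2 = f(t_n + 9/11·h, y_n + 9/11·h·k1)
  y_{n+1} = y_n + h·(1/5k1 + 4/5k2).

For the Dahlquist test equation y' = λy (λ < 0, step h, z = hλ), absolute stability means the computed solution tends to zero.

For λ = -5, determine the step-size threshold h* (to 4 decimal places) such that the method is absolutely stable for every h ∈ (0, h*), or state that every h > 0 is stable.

(-1.5278,0); λ=-5 ⇒ h* = (55/36)/5 = 0.3056.

With y'=λy (z=hλ):
  k1=λy_n ⇒ h·k1=z·y_n;  k2=λ(1+9/11z)y_n ⇒ h·k2=z(1+9/11z)y_n
  y_{n+1}/y_n = 1 + 1/5z + 4/5z(1+9/11z) = 1 + z + 36/55z²
  Hence R(z) = 1 + z + 36/55z².

Solve |R(x)|<1 on ℝ⁻.
x=-1.28: |R|=0.7924
R=1: x+36/55x²=0 ⇒ x=−55/36=-1.5278; min R=1−1/(4·36/55)=0.6181>−1
Confirm numerically:
  x=-1.264: |R|=0.78176 <1
  x=-1.032: |R|=0.66511 <1
  x=-0.617: |R|=0.63218 <1
  x=-2.100: |R|=1.78655 >1
  x=-2.035: |R|=1.67562 >1
Stable set (-1.5278, 0).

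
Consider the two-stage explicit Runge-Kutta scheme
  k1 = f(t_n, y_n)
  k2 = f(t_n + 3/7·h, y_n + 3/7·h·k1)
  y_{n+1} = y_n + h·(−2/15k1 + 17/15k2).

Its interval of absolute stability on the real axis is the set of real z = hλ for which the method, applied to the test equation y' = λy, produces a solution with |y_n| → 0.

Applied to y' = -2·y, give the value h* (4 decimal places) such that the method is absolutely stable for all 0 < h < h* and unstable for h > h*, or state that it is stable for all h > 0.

(-2.0588,0); λ=-2 ⇒ h* = (35/17)/2 = 1.0294.

Test eqn y'=λy, z=hλ:
  k1=λy_n ⇒ h·k1=z·y_n;  k2=λ(1+3/7z)y_n ⇒ h·k2=z(1+3/7z)y_n
  y_{n+1}/y_n = 1 − 2/15z + 17/15z(1+3/7z) = 1 + z + 17/35z²
  R(z) = 1 + z + 17/35z².

Solve |R(x)|<1 on ℝ⁻.
x=-0.65: |R|=0.5552
R=1: x+17/35x²=0 ⇒ x=−35/17=-2.0588; min R=1−1/(4·17/35)=0.4853>−1
Confirm numerically:
  x=-2.018: |R|=0.95999 <1
  x=-1.425: |R|=0.56130 <1
  x=-1.365: |R|=0.54000 <1
  x=-0.866: |R|=0.49826 <1
  x=-2.640: |R|=1.74523 >1
  x=-2.275: |R|=1.23887 >1
So |R|<1 on (-2.0588, 0).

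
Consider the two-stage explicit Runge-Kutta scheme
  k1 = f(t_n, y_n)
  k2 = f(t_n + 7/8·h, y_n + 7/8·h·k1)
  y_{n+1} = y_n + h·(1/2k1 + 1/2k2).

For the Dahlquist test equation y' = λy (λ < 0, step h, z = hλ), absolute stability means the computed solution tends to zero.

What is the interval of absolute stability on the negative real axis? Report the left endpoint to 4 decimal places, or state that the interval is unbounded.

(-2.2857, 0).

Test eqn y'=λy, z=hλ:
  k1=λy_n ⇒ h·k1=z·y_n;  k2=λ(1+7/8z)y_n ⇒ h·k2=z(1+7/8z)y_n
  y_{n+1}/y_n = 1 + 1/2z + 1/2z(1+7/8z) = 1 + z + 7/16z²
  so R(z) = 1 + z + 7/16z².

Solve |R(x)|<1 on ℝ⁻.
x=-1.31: |R|=0.4408
R=1: x+7/16x²=0 ⇒ x=−16/7=-2.2857; min R=1−1/(4·7/16)=0.4286>−1
Confirm numerically:
  x=-2.198: |R|=0.91565 <1
  x=-2.177: |R|=0.89646 <1
  x=-1.155: |R|=0.42864 <1
  x=-1.068: |R|=0.43102 <1
  x=-2.836: |R|=1.68277 >1
  x=-2.624: |R|=1.38835 >1
  x=-2.340: |R|=1.05557 >1
So |R|<1 on (-2.2857, 0).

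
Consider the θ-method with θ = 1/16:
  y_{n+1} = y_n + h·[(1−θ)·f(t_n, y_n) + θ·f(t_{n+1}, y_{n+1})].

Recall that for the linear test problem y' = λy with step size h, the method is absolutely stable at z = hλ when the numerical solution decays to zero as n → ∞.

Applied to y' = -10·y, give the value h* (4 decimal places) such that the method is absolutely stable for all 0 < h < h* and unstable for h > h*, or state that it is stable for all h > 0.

Test eqn y'=λy, z=hλ:
  y_{n+1} = y_n + z·[15/16·y_n + 1/16·y_{n+1}] ⇒ (1 − 1/16z)y_{n+1} = (1 + 15/16z)y_n
  so R(z) = (1 + 15/16z)/(1 − 1/16z).

Solve |R(x)|<1 on ℝ⁻.
x=-0.59: |R|=0.4310
R=−1: 1+15/16x = −1+1/16x ⇒ -7/8x=2 ⇒ x=2/(-7/8)=-2.2857
Confirm numerically:
  x=-2.210: |R|=0.94179 <1
  x=-1.752: |R|=0.57909 <1
  x=-1.724: |R|=0.55631 <1
  x=-1.672: |R|=0.51381 <1
  x=-2.748: |R|=1.34521 >1
  x=-2.696: |R|=1.30723 >1
So |R|<1 on (-2.2857, 0).

(-2.2857,0); λ=-10 ⇒ h* = (16/7)/10 = 0.2286.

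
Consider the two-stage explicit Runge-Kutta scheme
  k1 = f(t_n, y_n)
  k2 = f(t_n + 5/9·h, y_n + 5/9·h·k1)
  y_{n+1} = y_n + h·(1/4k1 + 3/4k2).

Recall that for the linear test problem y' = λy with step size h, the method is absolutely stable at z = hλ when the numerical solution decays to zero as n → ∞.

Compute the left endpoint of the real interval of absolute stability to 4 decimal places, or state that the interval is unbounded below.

On y'=λy, z=hλ:
  k1=λy_n ⇒ h·k1=z·y_n;  k2=λ(1+5/9z)y_n ⇒ h·k2=z(1+5/9z)y_n
  y_{n+1}/y_n = 1 + 1/4z + 3/4z(1+5/9z) = 1 + z + 5/12z²
  ⇒ R(z) = 1 + z + 5/12z².

Need |R(x)|<1, x<0.
x=-1.76: |R|=0.5307
R=1: x+5/12x²=0 ⇒ x=−12/5=-2.4000; min R=1−1/(4·5/12)=0.4000>−1
Confirm numerically:
  x=-1.741: |R|=0.52195 <1
  x=-1.513: |R|=0.44082 <1
  x=-1.327: |R|=0.40672 <1
  x=-2.899: |R|=1.60275 >1
  x=-2.879: |R|=1.57460 >1
  x=-2.567: |R|=1.17862 >1
Stable set (-2.4000, 0).

left endpoint -2.4000.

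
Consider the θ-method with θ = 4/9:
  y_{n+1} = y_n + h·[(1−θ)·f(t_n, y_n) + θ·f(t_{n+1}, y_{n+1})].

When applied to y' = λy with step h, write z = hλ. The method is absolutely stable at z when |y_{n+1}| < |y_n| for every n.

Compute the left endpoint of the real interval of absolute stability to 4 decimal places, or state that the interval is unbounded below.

left endpoint -18.0000.

Set f=λy, z=hλ:
  y_{n+1} = y_n + z·[5/9·y_n + 4/9·y_{n+1}] ⇒ (1 − 4/9z)y_{n+1} = (1 + 5/9z)y_n
  R(z) = (1 + 5/9z)/(1 − 4/9z).

Solve |R(x)|<1 on ℝ⁻.
x=-1.31: |R|=0.1721
R=−1: 1+5/9x = −1+4/9x ⇒ -1/9x=2 ⇒ x=2/(-1/9)=-18.0000
Confirm numerically:
  x=-16.055: |R|=0.97344 <1
  x=-15.651: |R|=0.96719 <1
  x=-9.096: |R|=0.80381 <1
  x=-18.520: |R|=1.00626 >1
  x=-18.154: |R|=1.00189 >1
So |R|<1 on (-18.0000, 0).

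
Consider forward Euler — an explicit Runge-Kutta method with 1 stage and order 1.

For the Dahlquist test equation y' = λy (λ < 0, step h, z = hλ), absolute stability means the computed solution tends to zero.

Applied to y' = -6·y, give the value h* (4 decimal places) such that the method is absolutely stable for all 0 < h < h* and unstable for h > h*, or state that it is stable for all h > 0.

Set f=λy, z=hλ:
  order 1, 1-stage ⇒ R(z)=1+z
  (e.g. R(-0.87)=0.13000, |R|=0.13000)

Need |R(x)|<1, x<0.
x=-0.87: |R|=0.1300
|R(-2.02)|=1.0200 |R(-1.37)|=0.3700 |R(-0.58)|=0.4200
Bisect:
  x_lo=-2.7393 |R|=1.7393  x_hi=-0.3045 |R|=0.6955
  mid=-1.52188 |R|=0.52188 →hi
  mid=-2.13058 |R|=1.13058 →lo
  mid=-1.82623 |R|=0.82623 →hi
  mid=-1.97841 |R|=0.97841 →hi
  mid=-2.05450 |R|=1.05450 →lo
  mid=-2.01645 |R|=1.01645 →lo
  mid=-1.99743 |R|=0.99743 →hi
  ...
  [-2.00011,-1.99996] ⇒ x*=-2.0000
So |R|<1 on (-2.0000, 0).

(-2.0000,0); λ=-6 ⇒ h* = 0.3333.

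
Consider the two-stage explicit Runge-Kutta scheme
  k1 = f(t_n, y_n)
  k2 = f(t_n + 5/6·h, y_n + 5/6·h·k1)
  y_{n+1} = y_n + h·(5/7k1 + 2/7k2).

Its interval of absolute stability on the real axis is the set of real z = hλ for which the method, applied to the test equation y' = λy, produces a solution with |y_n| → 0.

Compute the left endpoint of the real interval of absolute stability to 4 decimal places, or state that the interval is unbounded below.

On y'=λy, z=hλ:
  k1=λy_n ⇒ h·k1=z·y_n;  k2=λ(1+5/6z)y_n ⇒ h·k2=z(1+5/6z)y_n
  y_{n+1}/y_n = 1 + 5/7z + 2/7z(1+5/6z) = 1 + z + 5/21z²
  R(z) = 1 + z + 5/21z².

Boundary: |R(x)|=1, x<0.
x=-0.54: |R|=0.5294
R=1: x+5/21x²=0 ⇒ x=−21/5=-4.2000; min R=1−1/(4·5/21)=-0.0500>−1
Confirm numerically:
  x=-3.488: |R|=0.40870 <1
  x=-1.937: |R|=0.04367 <1
  x=-1.780: |R|=0.02562 <1
  x=-4.671: |R|=1.52382 >1
  x=-4.500: |R|=1.32143 >1
  x=-4.221: |R|=1.02110 >1
Stable set (-4.2000, 0).

left endpoint -4.2000.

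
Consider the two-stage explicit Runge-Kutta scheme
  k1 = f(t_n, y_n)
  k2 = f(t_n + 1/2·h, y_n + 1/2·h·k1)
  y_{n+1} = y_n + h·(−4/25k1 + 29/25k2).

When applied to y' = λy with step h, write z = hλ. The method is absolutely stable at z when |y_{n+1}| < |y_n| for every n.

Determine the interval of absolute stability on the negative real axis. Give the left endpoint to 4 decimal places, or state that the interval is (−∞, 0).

z∈(-1.7241,0).

Test eqn y'=λy, z=hλ:
  k1=λy_n ⇒ h·k1=z·y_n;  k2=λ(1+1/2z)y_n ⇒ h·k2=z(1+1/2z)y_n
  y_{n+1}/y_n = 1 − 4/25z + 29/25z(1+1/2z) = 1 + z + 29/50z²
  ⇒ R(z) = 1 + z + 29/50z².

Need |R(x)|<1, x<0.
x=-0.56: |R|=0.6219
R=1: x+29/50x²=0 ⇒ x=−50/29=-1.7241; min R=1−1/(4·29/50)=0.5690>−1
Confirm numerically:
  x=-1.186: |R|=0.62983 <1
  x=-1.172: |R|=0.62468 <1
  x=-1.166: |R|=0.62254 <1
  x=-2.198: |R|=1.60410 >1
  x=-1.794: |R|=1.07269 >1
Stable set (-1.7241, 0).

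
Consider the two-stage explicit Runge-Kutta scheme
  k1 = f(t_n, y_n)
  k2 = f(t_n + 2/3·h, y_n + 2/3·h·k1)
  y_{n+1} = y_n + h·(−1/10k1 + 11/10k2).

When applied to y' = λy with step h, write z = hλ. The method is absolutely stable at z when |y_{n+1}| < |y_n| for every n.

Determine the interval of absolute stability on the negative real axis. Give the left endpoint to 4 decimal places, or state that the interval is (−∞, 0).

Test eqn y'=λy, z=hλ:
  k1=λy_n ⇒ h·k1=z·y_n;  k2=λ(1+2/3z)y_n ⇒ h·k2=z(1+2/3z)y_n
  y_{n+1}/y_n = 1 − 1/10z + 11/10z(1+2/3z) = 1 + z + 11/15z²
  so R(z) = 1 + z + 11/15z².

Find x<0 with |R(x)|<1.
x=-1.57: |R|=1.2376
R=1: x+11/15x²=0 ⇒ x=−15/11=-1.3636; min R=1−1/(4·11/15)=0.6591>−1
Confirm numerically:
  x=-1.078: |R|=0.77419 <1
  x=-0.808: |R|=0.67077 <1
  x=-0.787: |R|=0.66720 <1
  x=-0.618: |R|=0.66208 <1
  x=-1.948: |R|=1.83478 >1
  x=-1.684: |R|=1.39563 >1
  x=-1.548: |R|=1.20929 >1
Stable set (-1.3636, 0).

z∈(-1.3636,0).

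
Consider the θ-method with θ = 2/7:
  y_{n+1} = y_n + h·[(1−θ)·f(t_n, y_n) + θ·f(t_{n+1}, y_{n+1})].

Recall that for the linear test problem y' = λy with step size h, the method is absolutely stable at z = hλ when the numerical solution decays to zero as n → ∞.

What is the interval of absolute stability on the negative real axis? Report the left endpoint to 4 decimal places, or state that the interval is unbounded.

(-4.6667, 0).

On y'=λy, z=hλ:
  y_{n+1} = y_n + z·[5/7·y_n + 2/7·y_{n+1}] ⇒ (1 − 2/7z)y_{n+1} = (1 + 5/7z)y_n
  R(z) = (1 + 5/7z)/(1 − 2/7z).

Find x<0 with |R(x)|<1.
x=-0.65: |R|=0.4518
R=−1: 1+5/7x = −1+2/7x ⇒ -3/7x=2 ⇒ x=2/(-3/7)=-4.6667
Confirm numerically:
  x=-4.256: |R|=0.92058 <1
  x=-3.780: |R|=0.81731 <1
  x=-3.415: |R|=0.72849 <1
  x=-2.020: |R|=0.28080 <1
  x=-5.238: |R|=1.09808 >1
  x=-5.033: |R|=1.06440 >1
  x=-5.001: |R|=1.05899 >1
Interval (-4.6667, 0).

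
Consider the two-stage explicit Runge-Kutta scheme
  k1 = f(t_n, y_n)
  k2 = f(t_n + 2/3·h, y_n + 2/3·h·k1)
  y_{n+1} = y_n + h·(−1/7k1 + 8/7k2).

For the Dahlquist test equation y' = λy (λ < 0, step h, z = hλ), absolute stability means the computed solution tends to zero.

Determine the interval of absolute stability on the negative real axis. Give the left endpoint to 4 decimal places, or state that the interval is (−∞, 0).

Set f=λy, z=hλ:
  k1=λy_n ⇒ h·k1=z·y_n;  k2=λ(1+2/3z)y_n ⇒ h·k2=z(1+2/3z)y_n
  y_{n+1}/y_n = 1 − 1/7z + 8/7z(1+2/3z) = 1 + z + 16/21z²
  R(z) = 1 + z + 16/21z².

Find x<0 with |R(x)|<1.
x=-1.15: |R|=0.8576
R=1: x+16/21x²=0 ⇒ x=−21/16=-1.3125; min R=1−1/(4·16/21)=0.6719>−1
Confirm numerically:
  x=-0.774: |R|=0.68244 <1
  x=-0.633: |R|=0.67229 <1
  x=-0.590: |R|=0.67522 <1
  x=-0.541: |R|=0.68200 <1
  x=-1.703: |R|=1.50668 >1
  x=-1.673: |R|=1.45952 >1
  x=-1.432: |R|=1.13038 >1
Stable set (-1.3125, 0).

(-1.3125, 0).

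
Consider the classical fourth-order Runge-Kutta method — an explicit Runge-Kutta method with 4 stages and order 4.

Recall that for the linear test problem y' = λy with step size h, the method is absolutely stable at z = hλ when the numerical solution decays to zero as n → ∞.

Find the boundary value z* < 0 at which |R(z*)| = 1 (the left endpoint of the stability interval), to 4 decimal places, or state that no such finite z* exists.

left endpoint -2.7853.

Test eqn y'=λy, z=hλ:
  order 4, 4-stage ⇒ R(z)=1+z+z^2/2+z^3/6+z^4/24
  (e.g. R(-0.41)=0.66374, |R|=0.66374)

Boundary: |R(x)|=1, x<0.
x=-0.41: |R|=0.6637
|R(-2.96)|=1.2970 |R(-1.69)|=0.2735 |R(-0.82)|=0.4431
Bisect:
  x_lo=-3.6100 |R|=3.1414  x_hi=-0.1498 |R|=0.8609
  mid=-1.87985 |R|=0.30022 →hi
  mid=-2.74490 |R|=0.94079 →hi
  mid=-3.17743 |R|=1.77110 →lo
  mid=-2.96116 |R|=1.29919 →lo
  mid=-2.85303 |R|=1.10702 →lo
  mid=-2.79897 |R|=1.02081 →lo
  mid=-2.77193 |R|=0.98004 →hi
  mid=-2.78545 |R|=1.00024 →lo
  mid=-2.77869 |R|=0.99009 →hi
  ...
  [-2.78545,-2.78524] ⇒ x*=-2.7853
Stable set (-2.7853, 0).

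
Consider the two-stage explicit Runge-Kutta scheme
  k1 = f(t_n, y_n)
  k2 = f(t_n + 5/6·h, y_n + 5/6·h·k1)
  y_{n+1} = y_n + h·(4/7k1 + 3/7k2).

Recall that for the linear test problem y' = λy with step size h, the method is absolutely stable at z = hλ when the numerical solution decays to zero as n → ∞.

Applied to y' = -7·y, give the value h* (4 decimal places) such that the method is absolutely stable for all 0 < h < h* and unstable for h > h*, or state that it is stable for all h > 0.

Set f=λy, z=hλ:
  k1=λy_n ⇒ h·k1=z·y_n;  k2=λ(1+5/6z)y_n ⇒ h·k2=z(1+5/6z)y_n
  y_{n+1}/y_n = 1 + 4/7z + 3/7z(1+5/6z) = 1 + z + 5/14z²
  ⇒ R(z) = 1 + z + 5/14z².

Solve |R(x)|<1 on ℝ⁻.
x=-1.2: |R|=0.3143
R=1: x+5/14x²=0 ⇒ x=−14/5=-2.8000; min R=1−1/(4·5/14)=0.3000>−1
Confirm numerically:
  x=-2.603: |R|=0.81686 <1
  x=-2.598: |R|=0.81257 <1
  x=-1.873: |R|=0.37990 <1
  x=-1.329: |R|=0.30180 <1
  x=-3.394: |R|=1.72001 >1
  x=-3.318: |R|=1.61383 >1
  x=-3.162: |R|=1.40880 >1
Interval (-2.8000, 0).

(-2.8000,0); λ=-7 ⇒ h* = (14/5)/7 = 0.4000.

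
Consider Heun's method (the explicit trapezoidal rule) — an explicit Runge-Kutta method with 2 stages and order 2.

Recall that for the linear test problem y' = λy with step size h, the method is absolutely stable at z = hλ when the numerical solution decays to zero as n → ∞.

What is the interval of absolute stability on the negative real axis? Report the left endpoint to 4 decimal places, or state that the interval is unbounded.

Set f=λy, z=hλ:
  order 2, 2-stage ⇒ R(z)=1+z+z^2/2
  (e.g. R(-1.34)=0.55780, |R|=0.55780)

Boundary: |R(x)|=1, x<0.
x=-1.34: |R|=0.5578
|R(-2.08)|=1.0832 |R(-1.81)|=0.8281 |R(-1.08)|=0.5032
Bisect:
  x_lo=-2.6182 |R|=1.8092  x_hi=-0.1030 |R|=0.9023
  mid=-1.36058 |R|=0.56501 →hi
  mid=-1.98938 |R|=0.98943 →hi
  mid=-2.30378 |R|=1.34992 →lo
  mid=-2.14658 |R|=1.15732 →lo
  mid=-2.06798 |R|=1.07029 →lo
  mid=-2.02868 |R|=1.02909 →lo
  mid=-2.00903 |R|=1.00907 →lo
  ...
  [-2.00012,-1.99997] ⇒ x*=-2.0000
So |R|<1 on (-2.0000, 0).

(-2.0000, 0).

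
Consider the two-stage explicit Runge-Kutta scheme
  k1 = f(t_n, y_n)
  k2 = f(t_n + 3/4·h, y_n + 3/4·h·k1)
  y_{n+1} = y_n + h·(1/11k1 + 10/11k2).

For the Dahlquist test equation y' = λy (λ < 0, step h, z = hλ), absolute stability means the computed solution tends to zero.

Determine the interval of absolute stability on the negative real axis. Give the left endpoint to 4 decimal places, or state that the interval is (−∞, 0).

(-1.4667, 0).

On y'=λy, z=hλ:
  k1=λy_n ⇒ h·k1=z·y_n;  k2=λ(1+3/4z)y_n ⇒ h·k2=z(1+3/4z)y_n
  y_{n+1}/y_n = 1 + 1/11z + 10/11z(1+3/4z) = 1 + z + 15/22z²
  Hence R(z) = 1 + z + 15/22z².

Need |R(x)|<1, x<0.
x=-0.61: |R|=0.6437
R=1: x+15/22x²=0 ⇒ x=−22/15=-1.4667; min R=1−1/(4·15/22)=0.6333>−1
Confirm numerically:
  x=-1.026: |R|=0.69173 <1
  x=-0.970: |R|=0.67152 <1
  x=-0.882: |R|=0.64840 <1
  x=-0.715: |R|=0.63356 <1
  x=-1.893: |R|=1.55026 >1
  x=-1.654: |R|=1.21126 >1
Stable set (-1.4667, 0).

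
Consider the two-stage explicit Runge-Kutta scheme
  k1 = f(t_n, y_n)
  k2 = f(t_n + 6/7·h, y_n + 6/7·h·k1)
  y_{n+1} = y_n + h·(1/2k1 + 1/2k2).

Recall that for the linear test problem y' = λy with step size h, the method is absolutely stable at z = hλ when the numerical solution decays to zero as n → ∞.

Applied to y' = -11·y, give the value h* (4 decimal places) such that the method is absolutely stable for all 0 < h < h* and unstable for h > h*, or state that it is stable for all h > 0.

With y'=λy (z=hλ):
  k1=λy_n ⇒ h·k1=z·y_n;  k2=λ(1+6/7z)y_n ⇒ h·k2=z(1+6/7z)y_n
  y_{n+1}/y_n = 1 + 1/2z + 1/2z(1+6/7z) = 1 + z + 3/7z²
  so R(z) = 1 + z + 3/7z².

Find x<0 with |R(x)|<1.
x=-1.11: |R|=0.4180
R=1: x+3/7x²=0 ⇒ x=−7/3=-2.3333; min R=1−1/(4·3/7)=0.4167>−1
Confirm numerically:
  x=-2.249: |R|=0.91871 <1
  x=-1.786: |R|=0.58106 <1
  x=-1.707: |R|=0.54179 <1
  x=-2.596: |R|=1.29224 >1
  x=-2.421: |R|=1.09096 >1
So |R|<1 on (-2.3333, 0).

(-2.3333,0); λ=-11 ⇒ h* = (7/3)/11 = 0.2121.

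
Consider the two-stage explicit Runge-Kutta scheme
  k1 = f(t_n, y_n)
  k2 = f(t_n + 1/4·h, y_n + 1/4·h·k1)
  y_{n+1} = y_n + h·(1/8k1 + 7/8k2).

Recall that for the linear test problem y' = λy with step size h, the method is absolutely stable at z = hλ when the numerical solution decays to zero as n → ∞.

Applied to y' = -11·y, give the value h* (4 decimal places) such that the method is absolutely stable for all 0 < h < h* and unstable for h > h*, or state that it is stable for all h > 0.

(-4.5714,0); λ=-11 ⇒ h* = (32/7)/11 = 0.4156.

On y'=λy, z=hλ:
  k1=λy_n ⇒ h·k1=z·y_n;  k2=λ(1+1/4z)y_n ⇒ h·k2=z(1+1/4z)y_n
  y_{n+1}/y_n = 1 + 1/8z + 7/8z(1+1/4z) = 1 + z + 7/32z²
  R(z) = 1 + z + 7/32z².

Need |R(x)|<1, x<0.
x=-1.56: |R|=0.0276
R=1: x+7/32x²=0 ⇒ x=−32/7=-4.5714; min R=1−1/(4·7/32)=-0.1429>−1
Confirm numerically:
  x=-3.589: |R|=0.22870 <1
  x=-2.816: |R|=0.08134 <1
  x=-2.433: |R|=0.13811 <1
  x=-2.104: |R|=0.13563 <1
  x=-5.061: |R|=1.54200 >1
  x=-4.863: |R|=1.31017 >1
  x=-4.614: |R|=1.04297 >1
Interval (-4.5714, 0).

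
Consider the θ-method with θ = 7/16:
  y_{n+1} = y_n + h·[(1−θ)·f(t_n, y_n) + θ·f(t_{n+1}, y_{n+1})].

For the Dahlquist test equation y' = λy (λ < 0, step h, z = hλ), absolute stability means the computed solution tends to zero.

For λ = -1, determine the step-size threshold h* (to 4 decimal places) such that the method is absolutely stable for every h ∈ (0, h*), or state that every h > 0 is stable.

With y'=λy (z=hλ):
  y_{n+1} = y_n + z·[9/16·y_n + 7/16·y_{n+1}] ⇒ (1 − 7/16z)y_{n+1} = (1 + 9/16z)y_n
  ⇒ R(z) = (1 + 9/16z)/(1 − 7/16z).

Boundary: |R(x)|=1, x<0.
x=-1.22: |R|=0.2046
R=−1: 1+9/16x = −1+7/16x ⇒ -1/8x=2 ⇒ x=2/(-1/8)=-16.0000
Confirm numerically:
  x=-15.139: |R|=0.98588 <1
  x=-14.355: |R|=0.97176 <1
  x=-13.407: |R|=0.95279 <1
  x=-10.688: |R|=0.88302 <1
  x=-16.541: |R|=1.00821 >1
  x=-16.534: |R|=1.00811 >1
  x=-16.243: |R|=1.00375 >1
Interval (-16.0000, 0).

(-16.0000,0); λ=-1 ⇒ h* = (16)/1 = 16.0000.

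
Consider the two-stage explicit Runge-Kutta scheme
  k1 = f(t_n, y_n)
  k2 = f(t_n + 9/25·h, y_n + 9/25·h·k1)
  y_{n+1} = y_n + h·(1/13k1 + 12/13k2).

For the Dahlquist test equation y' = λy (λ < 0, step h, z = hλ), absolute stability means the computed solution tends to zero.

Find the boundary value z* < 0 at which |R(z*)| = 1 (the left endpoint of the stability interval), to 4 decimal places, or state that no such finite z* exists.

With y'=λy (z=hλ):
  k1=λy_n ⇒ h·k1=z·y_n;  k2=λ(1+9/25z)y_n ⇒ h·k2=z(1+9/25z)y_n
  y_{n+1}/y_n = 1 + 1/13z + 12/13z(1+9/25z) = 1 + z + 108/325z²
  ⇒ R(z) = 1 + z + 108/325z².

Need |R(x)|<1, x<0.
x=-1.06: |R|=0.3134
R=1: x+108/325x²=0 ⇒ x=−325/108=-3.0093; min R=1−1/(4·108/325)=0.2477>−1
Confirm numerically:
  x=-2.329: |R|=0.47352 <1
  x=-2.177: |R|=0.39792 <1
  x=-1.649: |R|=0.25461 <1
  x=-3.576: |R|=1.67348 >1
  x=-3.440: |R|=1.49240 >1
  x=-3.107: |R|=1.10092 >1
So |R|<1 on (-3.0093, 0).

z* = -3.0093.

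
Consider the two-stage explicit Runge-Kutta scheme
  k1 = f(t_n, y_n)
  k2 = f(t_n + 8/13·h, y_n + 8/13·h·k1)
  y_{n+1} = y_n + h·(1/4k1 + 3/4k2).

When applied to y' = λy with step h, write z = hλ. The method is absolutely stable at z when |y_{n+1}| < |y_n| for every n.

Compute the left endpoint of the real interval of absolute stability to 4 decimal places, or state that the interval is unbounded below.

z* = -2.1667.

With y'=λy (z=hλ):
  k1=λy_n ⇒ h·k1=z·y_n;  k2=λ(1+8/13z)y_n ⇒ h·k2=z(1+8/13z)y_n
  y_{n+1}/y_n = 1 + 1/4z + 3/4z(1+8/13z) = 1 + z + 6/13z²
  R(z) = 1 + z + 6/13z².

Solve |R(x)|<1 on ℝ⁻.
x=-0.61: |R|=0.5617
R=1: x+6/13x²=0 ⇒ x=−13/6=-2.1667; min R=1−1/(4·6/13)=0.4583>−1
Confirm numerically:
  x=-1.882: |R|=0.75273 <1
  x=-1.576: |R|=0.57036 <1
  x=-1.494: |R|=0.53617 <1
  x=-0.889: |R|=0.47576 <1
  x=-2.438: |R|=1.30531 >1
  x=-2.403: |R|=1.26211 >1
  x=-2.351: |R|=1.20002 >1
So |R|<1 on (-2.1667, 0).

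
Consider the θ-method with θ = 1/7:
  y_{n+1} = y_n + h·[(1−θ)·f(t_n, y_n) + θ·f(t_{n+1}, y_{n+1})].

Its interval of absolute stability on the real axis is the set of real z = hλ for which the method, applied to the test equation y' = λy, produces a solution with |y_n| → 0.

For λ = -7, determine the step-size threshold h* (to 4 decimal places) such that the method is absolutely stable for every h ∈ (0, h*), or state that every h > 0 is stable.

On y'=λy, z=hλ:
  y_{n+1} = y_n + z·[6/7·y_n + 1/7·y_{n+1}] ⇒ (1 − 1/7z)y_{n+1} = (1 + 6/7z)y_n
  so R(z) = (1 + 6/7z)/(1 − 1/7z).

Find x<0 with |R(x)|<1.
x=-1.59: |R|=0.2957
R=−1: 1+6/7x = −1+1/7x ⇒ -5/7x=2 ⇒ x=2/(-5/7)=-2.8000
Confirm numerically:
  x=-2.389: |R|=0.78113 <1
  x=-2.273: |R|=0.71584 <1
  x=-1.859: |R|=0.46890 <1
  x=-1.444: |R|=0.19706 <1
  x=-3.220: |R|=1.20548 >1
  x=-3.147: |R|=1.17099 >1
  x=-3.049: |R|=1.12389 >1
Interval (-2.8000, 0).

(-2.8000,0); λ=-7 ⇒ h* = (14/5)/7 = 0.4000.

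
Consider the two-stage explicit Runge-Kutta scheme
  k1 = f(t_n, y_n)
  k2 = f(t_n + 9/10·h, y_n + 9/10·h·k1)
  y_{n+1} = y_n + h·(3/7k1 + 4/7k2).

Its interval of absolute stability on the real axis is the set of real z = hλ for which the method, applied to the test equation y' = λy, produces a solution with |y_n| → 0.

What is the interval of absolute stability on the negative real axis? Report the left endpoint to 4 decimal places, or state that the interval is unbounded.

With y'=λy (z=hλ):
  k1=λy_n ⇒ h·k1=z·y_n;  k2=λ(1+9/10z)y_n ⇒ h·k2=z(1+9/10z)y_n
  y_{n+1}/y_n = 1 + 3/7z + 4/7z(1+9/10z) = 1 + z + 18/35z²
  so R(z) = 1 + z + 18/35z².

Find x<0 with |R(x)|<1.
x=-1.73: |R|=0.8092
R=1: x+18/35x²=0 ⇒ x=−35/18=-1.9444; min R=1−1/(4·18/35)=0.5139>−1
Confirm numerically:
  x=-1.227: |R|=0.54727 <1
  x=-1.201: |R|=0.54081 <1
  x=-1.187: |R|=0.53761 <1
  x=-1.034: |R|=0.51585 <1
  x=-2.410: |R|=1.57702 >1
  x=-2.333: |R|=1.46620 >1
  x=-2.276: |R|=1.38809 >1
So |R|<1 on (-1.9444, 0).

(-1.9444, 0).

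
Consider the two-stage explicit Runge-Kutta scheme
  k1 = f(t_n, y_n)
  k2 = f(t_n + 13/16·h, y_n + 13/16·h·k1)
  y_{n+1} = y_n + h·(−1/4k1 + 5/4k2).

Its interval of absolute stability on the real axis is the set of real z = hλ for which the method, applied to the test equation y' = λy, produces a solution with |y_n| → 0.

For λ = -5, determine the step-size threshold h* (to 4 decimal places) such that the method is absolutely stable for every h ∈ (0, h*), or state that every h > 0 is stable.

(-0.9846,0); λ=-5 ⇒ h* = (64/65)/5 = 0.1969.

On y'=λy, z=hλ:
  k1=λy_n ⇒ h·k1=z·y_n;  k2=λ(1+13/16z)y_n ⇒ h·k2=z(1+13/16z)y_n
  y_{n+1}/y_n = 1 − 1/4z + 5/4z(1+13/16z) = 1 + z + 65/64z²
  Hence R(z) = 1 + z + 65/64z².

Find x<0 with |R(x)|<1.
x=-0.55: |R|=0.7572
R=1: x+65/64x²=0 ⇒ x=−64/65=-0.9846; min R=1−1/(4·65/64)=0.7538>−1
Confirm numerically:
  x=-0.775: |R|=0.83501 <1
  x=-0.767: |R|=0.83048 <1
  x=-0.600: |R|=0.76562 <1
  x=-1.078: |R|=1.10224 >1
  x=-1.052: |R|=1.07200 >1
  x=-1.040: |R|=1.05850 >1
So |R|<1 on (-0.9846, 0).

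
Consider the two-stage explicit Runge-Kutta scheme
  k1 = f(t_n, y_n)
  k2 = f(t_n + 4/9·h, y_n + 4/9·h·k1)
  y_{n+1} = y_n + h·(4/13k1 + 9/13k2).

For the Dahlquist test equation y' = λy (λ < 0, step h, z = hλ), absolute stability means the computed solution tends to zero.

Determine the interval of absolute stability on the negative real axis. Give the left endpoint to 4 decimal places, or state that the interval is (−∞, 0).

With y'=λy (z=hλ):
  k1=λy_n ⇒ h·k1=z·y_n;  k2=λ(1+4/9z)y_n ⇒ h·k2=z(1+4/9z)y_n
  y_{n+1}/y_n = 1 + 4/13z + 9/13z(1+4/9z) = 1 + z + 4/13z²
  R(z) = 1 + z + 4/13z².

Boundary: |R(x)|=1, x<0.
x=-0.99: |R|=0.3116
R=1: x+4/13x²=0 ⇒ x=−13/4=-3.2500; min R=1−1/(4·4/13)=0.1875>−1
Confirm numerically:
  x=-2.779: |R|=0.59726 <1
  x=-2.443: |R|=0.39338 <1
  x=-1.744: |R|=0.19186 <1
  x=-1.727: |R|=0.19070 <1
  x=-3.688: |R|=1.49703 >1
  x=-3.523: |R|=1.29593 >1
  x=-3.514: |R|=1.28544 >1
Interval (-3.2500, 0).

(-3.2500, 0).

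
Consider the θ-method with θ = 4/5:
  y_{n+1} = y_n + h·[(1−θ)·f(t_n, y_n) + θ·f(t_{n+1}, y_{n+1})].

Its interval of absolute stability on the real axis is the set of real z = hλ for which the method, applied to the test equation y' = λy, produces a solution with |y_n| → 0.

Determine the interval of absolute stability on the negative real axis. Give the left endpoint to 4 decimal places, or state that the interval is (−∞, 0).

Set f=λy, z=hλ:
  y_{n+1} = y_n + z·[1/5·y_n + 4/5·y_{n+1}] ⇒ (1 − 4/5z)y_{n+1} = (1 + 1/5z)y_n
  ⇒ R(z) = (1 + 1/5z)/(1 − 4/5z).

Need |R(x)|<1, x<0.
x=-0.39: |R|=0.7027
x=-2: |R|=0.2308
x=-10: |R|=0.1111
x=-100: |R|=0.2346
θ=4/5≥1/2 ⇒ |1+1/5x|<|1−4/5x| ∀x<0 ⇒ unbounded interval.

interval (−∞, 0).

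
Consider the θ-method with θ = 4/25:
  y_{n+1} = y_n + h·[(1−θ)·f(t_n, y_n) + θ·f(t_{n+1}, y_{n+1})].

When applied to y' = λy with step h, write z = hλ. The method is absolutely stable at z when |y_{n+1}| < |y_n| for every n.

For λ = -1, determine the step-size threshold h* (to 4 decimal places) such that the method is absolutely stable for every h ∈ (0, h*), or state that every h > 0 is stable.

On y'=λy, z=hλ:
  y_{n+1} = y_n + z·[21/25·y_n + 4/25·y_{n+1}] ⇒ (1 − 4/25z)y_{n+1} = (1 + 21/25z)y_n
  R(z) = (1 + 21/25z)/(1 − 4/25z).

Find x<0 with |R(x)|<1.
x=-1.14: |R|=0.0359
R=−1: 1+21/25x = −1+4/25x ⇒ -17/25x=2 ⇒ x=2/(-17/25)=-2.9412
Confirm numerically:
  x=-2.766: |R|=0.91742 <1
  x=-2.544: |R|=0.80805 <1
  x=-1.837: |R|=0.41972 <1
  x=-1.446: |R|=0.17431 <1
  x=-3.452: |R|=1.22377 >1
  x=-3.141: |R|=1.09043 >1
  x=-3.119: |R|=1.08066 >1
Stable set (-2.9412, 0).

(-2.9412,0); λ=-1 ⇒ h* = (50/17)/1 = 2.9412.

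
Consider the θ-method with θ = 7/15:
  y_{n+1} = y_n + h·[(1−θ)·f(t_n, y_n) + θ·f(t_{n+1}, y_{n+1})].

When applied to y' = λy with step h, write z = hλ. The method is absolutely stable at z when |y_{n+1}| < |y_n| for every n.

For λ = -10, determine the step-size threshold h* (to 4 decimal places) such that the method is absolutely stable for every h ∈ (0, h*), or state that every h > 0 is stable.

Test eqn y'=λy, z=hλ:
  y_{n+1} = y_n + z·[8/15·y_n + 7/15·y_{n+1}] ⇒ (1 − 7/15z)y_{n+1} = (1 + 8/15z)y_n
  R(z) = (1 + 8/15z)/(1 − 7/15z).

Find x<0 with |R(x)|<1.
x=-0.57: |R|=0.5498
R=−1: 1+8/15x = −1+7/15x ⇒ -1/15x=2 ⇒ x=2/(-1/15)=-30.0000
Confirm numerically:
  x=-18.761: |R|=0.92319 <1
  x=-18.089: |R|=0.91590 <1
  x=-16.305: |R|=0.89395 <1
  x=-14.038: |R|=0.85908 <1
  x=-30.390: |R|=1.00171 >1
  x=-30.026: |R|=1.00012 >1
Stable set (-30.0000, 0).

(-30.0000,0); λ=-10 ⇒ h* = (30)/10 = 3.0000.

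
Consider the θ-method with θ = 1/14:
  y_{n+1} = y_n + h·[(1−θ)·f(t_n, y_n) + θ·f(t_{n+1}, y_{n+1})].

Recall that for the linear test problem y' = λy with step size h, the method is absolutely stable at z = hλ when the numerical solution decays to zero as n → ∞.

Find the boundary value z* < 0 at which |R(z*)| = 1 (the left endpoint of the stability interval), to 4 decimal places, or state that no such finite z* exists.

z* = -2.3333.

Test eqn y'=λy, z=hλ:
  y_{n+1} = y_n + z·[13/14·y_n + 1/14·y_{n+1}] ⇒ (1 − 1/14z)y_{n+1} = (1 + 13/14z)y_n
  R(z) = (1 + 13/14z)/(1 − 1/14z).

Need |R(x)|<1, x<0.
x=-0.77: |R|=0.2701
R=−1: 1+13/14x = −1+1/14x ⇒ -6/7x=2 ⇒ x=2/(-6/7)=-2.3333
Confirm numerically:
  x=-2.075: |R|=0.80715 <1
  x=-1.963: |R|=0.72161 <1
  x=-1.134: |R|=0.04903 <1
  x=-2.705: |R|=1.26699 >1
  x=-2.626: |R|=1.21124 >1
  x=-2.507: |R|=1.12625 >1
Stable set (-2.3333, 0).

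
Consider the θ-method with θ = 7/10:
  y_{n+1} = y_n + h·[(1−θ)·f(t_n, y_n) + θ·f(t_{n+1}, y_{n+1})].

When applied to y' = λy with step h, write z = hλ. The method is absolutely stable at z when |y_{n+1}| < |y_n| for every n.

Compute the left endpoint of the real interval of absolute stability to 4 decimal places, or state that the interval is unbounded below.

(−∞, 0) — no finite endpoint.

Test eqn y'=λy, z=hλ:
  y_{n+1} = y_n + z·[3/10·y_n + 7/10·y_{n+1}] ⇒ (1 − 7/10z)y_{n+1} = (1 + 3/10z)y_n
  R(z) = (1 + 3/10z)/(1 − 7/10z).

Find x<0 with |R(x)|<1.
x=-1.32: |R|=0.3139
x=-2: |R|=0.1667
x=-10: |R|=0.2500
x=-100: |R|=0.4085
θ=7/10≥1/2 ⇒ |1+3/10x|<|1−7/10x| ∀x<0 ⇒ stable on all of ℝ⁻.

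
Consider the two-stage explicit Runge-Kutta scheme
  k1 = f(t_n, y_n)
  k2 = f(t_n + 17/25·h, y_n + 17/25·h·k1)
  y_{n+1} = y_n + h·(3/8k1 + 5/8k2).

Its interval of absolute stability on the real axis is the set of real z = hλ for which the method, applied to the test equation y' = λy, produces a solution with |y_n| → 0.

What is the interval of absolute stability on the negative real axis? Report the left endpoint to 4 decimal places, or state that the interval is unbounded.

(-2.3529, 0).

Set f=λy, z=hλ:
  k1=λy_n ⇒ h·k1=z·y_n;  k2=λ(1+17/25z)y_n ⇒ h·k2=z(1+17/25z)y_n
  y_{n+1}/y_n = 1 + 3/8z + 5/8z(1+17/25z) = 1 + z + 17/40z²
  ⇒ R(z) = 1 + z + 17/40z².

Need |R(x)|<1, x<0.
x=-0.61: |R|=0.5481
R=1: x+17/40x²=0 ⇒ x=−40/17=-2.3529; min R=1−1/(4·17/40)=0.4118>−1
Confirm numerically:
  x=-1.274: |R|=0.41581 <1
  x=-1.136: |R|=0.41246 <1
  x=-0.948: |R|=0.43395 <1
  x=-2.842: |R|=1.59071 >1
  x=-2.774: |R|=1.49641 >1
  x=-2.758: |R|=1.47479 >1
Stable set (-2.3529, 0).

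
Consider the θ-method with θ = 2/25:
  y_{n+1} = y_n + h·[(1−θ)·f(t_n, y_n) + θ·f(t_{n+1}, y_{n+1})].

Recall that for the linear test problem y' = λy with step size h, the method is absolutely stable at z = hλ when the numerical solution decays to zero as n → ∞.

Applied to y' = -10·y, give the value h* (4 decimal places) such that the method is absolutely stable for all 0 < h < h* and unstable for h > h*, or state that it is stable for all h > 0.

On y'=λy, z=hλ:
  y_{n+1} = y_n + z·[23/25·y_n + 2/25·y_{n+1}] ⇒ (1 − 2/25z)y_{n+1} = (1 + 23/25z)y_n
  R(z) = (1 + 23/25z)/(1 − 2/25z).

Find x<0 with |R(x)|<1.
x=-1.16: |R|=0.0615
R=−1: 1+23/25x = −1+2/25x ⇒ -21/25x=2 ⇒ x=2/(-21/25)=-2.3810
Confirm numerically:
  x=-2.241: |R|=0.90031 <1
  x=-1.913: |R|=0.65909 <1
  x=-1.115: |R|=0.02369 <1
  x=-2.578: |R|=1.13722 >1
  x=-2.446: |R|=1.04570 >1
Interval (-2.3810, 0).

(-2.3810,0); λ=-10 ⇒ h* = (50/21)/10 = 0.2381.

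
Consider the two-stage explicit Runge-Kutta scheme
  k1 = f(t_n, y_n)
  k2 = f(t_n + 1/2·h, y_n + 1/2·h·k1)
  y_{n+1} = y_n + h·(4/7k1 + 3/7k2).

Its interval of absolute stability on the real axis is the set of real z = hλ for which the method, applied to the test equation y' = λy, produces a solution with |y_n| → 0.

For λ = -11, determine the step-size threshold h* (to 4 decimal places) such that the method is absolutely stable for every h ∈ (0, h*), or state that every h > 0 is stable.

On y'=λy, z=hλ:
  k1=λy_n ⇒ h·k1=z·y_n;  k2=λ(1+1/2z)y_n ⇒ h·k2=z(1+1/2z)y_n
  y_{n+1}/y_n = 1 + 4/7z + 3/7z(1+1/2z) = 1 + z + 3/14z²
  so R(z) = 1 + z + 3/14z².

Boundary: |R(x)|=1, x<0.
x=-1.52: |R|=0.0249
R=1: x+3/14x²=0 ⇒ x=−14/3=-4.6667; min R=1−1/(4·3/14)=-0.1667>−1
Confirm numerically:
  x=-4.058: |R|=0.47072 <1
  x=-3.065: |R|=0.05195 <1
  x=-2.716: |R|=0.13529 <1
  x=-4.852: |R|=1.19269 >1
  x=-4.836: |R|=1.17548 >1
  x=-4.691: |R|=1.02446 >1
Interval (-4.6667, 0).

(-4.6667,0); λ=-11 ⇒ h* = (14/3)/11 = 0.4242.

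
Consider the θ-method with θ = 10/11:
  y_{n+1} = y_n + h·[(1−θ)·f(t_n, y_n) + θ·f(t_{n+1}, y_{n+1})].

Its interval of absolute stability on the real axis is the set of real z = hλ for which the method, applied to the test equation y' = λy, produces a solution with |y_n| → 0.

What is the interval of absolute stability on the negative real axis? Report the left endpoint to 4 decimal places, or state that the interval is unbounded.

interval (−∞, 0).

With y'=λy (z=hλ):
  y_{n+1} = y_n + z·[1/11·y_n + 10/11·y_{n+1}] ⇒ (1 − 10/11z)y_{n+1} = (1 + 1/11z)y_n
  Hence R(z) = (1 + 1/11z)/(1 − 10/11z).

Boundary: |R(x)|=1, x<0.
x=-0.39: |R|=0.7121
x=-2: |R|=0.2903
x=-10: |R|=0.0090
x=-100: |R|=0.0880
θ=10/11≥1/2 ⇒ |1+1/11x|<|1−10/11x| ∀x<0 ⇒ interval (−∞,0).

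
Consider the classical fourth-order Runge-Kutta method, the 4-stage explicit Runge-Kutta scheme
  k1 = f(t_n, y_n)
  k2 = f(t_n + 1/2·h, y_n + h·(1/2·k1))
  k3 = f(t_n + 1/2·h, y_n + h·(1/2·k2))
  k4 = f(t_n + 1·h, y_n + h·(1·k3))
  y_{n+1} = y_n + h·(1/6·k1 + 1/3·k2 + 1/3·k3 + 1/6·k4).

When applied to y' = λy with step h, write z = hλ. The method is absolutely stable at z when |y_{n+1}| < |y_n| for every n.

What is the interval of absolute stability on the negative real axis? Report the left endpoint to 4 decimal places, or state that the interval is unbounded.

(-2.7853, 0).

Test eqn y'=λy, z=hλ:
  order 4, 4-stage ⇒ R(z)=1+z+z^2/2+z^3/6+z^4/24
  (e.g. R(-1.04)=0.36207, |R|=0.36207)

Need |R(x)|<1, x<0.
x=-1.04: |R|=0.3621
|R(-3.07)|=1.5212 |R(-2.77)|=0.9772 |R(-2.22)|=0.4327
Bisect:
  x_lo=-3.6165 |R|=3.1671  x_hi=-0.1810 |R|=0.8345
  mid=-1.89871 |R|=0.30453 →hi
  mid=-2.75759 |R|=0.95903 →hi
  mid=-3.18703 |R|=1.79501 →lo
  mid=-2.97231 |R|=1.32057 →lo
  mid=-2.86495 |R|=1.12689 →lo
  mid=-2.81127 |R|=1.03987 →lo
  mid=-2.78443 |R|=0.99870 →hi
  ...
  [-2.78548,-2.78527] ⇒ x*=-2.7853
Stable set (-2.7853, 0).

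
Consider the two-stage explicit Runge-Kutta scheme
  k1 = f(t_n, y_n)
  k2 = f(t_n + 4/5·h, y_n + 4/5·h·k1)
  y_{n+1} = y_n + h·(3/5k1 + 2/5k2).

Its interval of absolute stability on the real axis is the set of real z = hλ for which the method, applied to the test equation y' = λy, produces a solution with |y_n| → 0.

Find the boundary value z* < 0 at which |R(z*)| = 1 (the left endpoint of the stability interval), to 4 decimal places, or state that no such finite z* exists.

With y'=λy (z=hλ):
  k1=λy_n ⇒ h·k1=z·y_n;  k2=λ(1+4/5z)y_n ⇒ h·k2=z(1+4/5z)y_n
  y_{n+1}/y_n = 1 + 3/5z + 2/5z(1+4/5z) = 1 + z + 8/25z²
  Hence R(z) = 1 + z + 8/25z².

Boundary: |R(x)|=1, x<0.
x=-1.5: |R|=0.2200
R=1: x+8/25x²=0 ⇒ x=−25/8=-3.1250; min R=1−1/(4·8/25)=0.2188>−1
Confirm numerically:
  x=-2.791: |R|=0.70170 <1
  x=-2.387: |R|=0.43629 <1
  x=-2.088: |R|=0.30712 <1
  x=-1.464: |R|=0.22185 <1
  x=-3.714: |R|=1.70001 >1
  x=-3.640: |R|=1.59987 >1
  x=-3.467: |R|=1.37943 >1
Interval (-3.1250, 0).

z* = -3.1250.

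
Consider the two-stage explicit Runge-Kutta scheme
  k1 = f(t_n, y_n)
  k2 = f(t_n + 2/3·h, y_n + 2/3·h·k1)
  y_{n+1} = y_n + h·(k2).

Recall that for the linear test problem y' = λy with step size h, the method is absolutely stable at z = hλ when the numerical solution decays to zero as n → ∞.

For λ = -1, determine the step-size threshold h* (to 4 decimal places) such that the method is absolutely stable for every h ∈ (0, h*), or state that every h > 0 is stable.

(-1.5000,0); λ=-1 ⇒ h* = (3/2)/1 = 1.5000.

On y'=λy, z=hλ:
  k1=λy_n ⇒ h·k1=z·y_n;  k2=λ(1+2/3z)y_n ⇒ h·k2=z(1+2/3z)y_n
  y_{n+1}/y_n = 1 + z(1+2/3z) = 1 + z + 2/3z²
  so R(z) = 1 + z + 2/3z².

Need |R(x)|<1, x<0.
x=-1.72: |R|=1.2523
R=1: x+2/3x²=0 ⇒ x=−3/2=-1.5000; min R=1−1/(4·2/3)=0.6250>−1
Confirm numerically:
  x=-1.067: |R|=0.69199 <1
  x=-0.909: |R|=0.64185 <1
  x=-0.724: |R|=0.62545 <1
  x=-0.621: |R|=0.63609 <1
  x=-1.733: |R|=1.26919 >1
  x=-1.663: |R|=1.18071 >1
  x=-1.601: |R|=1.10780 >1
So |R|<1 on (-1.5000, 0).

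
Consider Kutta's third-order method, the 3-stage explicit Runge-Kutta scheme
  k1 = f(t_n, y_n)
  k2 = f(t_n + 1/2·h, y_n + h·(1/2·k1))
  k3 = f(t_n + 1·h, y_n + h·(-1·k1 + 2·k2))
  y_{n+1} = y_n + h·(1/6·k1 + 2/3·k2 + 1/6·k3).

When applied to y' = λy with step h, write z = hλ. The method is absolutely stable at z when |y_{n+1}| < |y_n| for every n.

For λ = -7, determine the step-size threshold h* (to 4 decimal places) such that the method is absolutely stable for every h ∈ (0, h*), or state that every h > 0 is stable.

(-2.5127,0); λ=-7 ⇒ h* = 0.3590.

Test eqn y'=λy, z=hλ:
  order 3, 3-stage ⇒ R(z)=1+z+z^2/2+z^3/6
  (e.g. R(-0.8)=0.43467, |R|=0.43467)

Find x<0 with |R(x)|<1.
x=-0.8: |R|=0.4347
|R(-2.31)|=0.6963 |R(-1.76)|=0.1198 |R(-1.51)|=0.0562
Bisect:
  x_lo=-3.2947 |R|=2.8280  x_hi=-0.2765 |R|=0.7582
  mid=-1.78563 |R|=0.14030 →hi
  mid=-2.54019 |R|=1.04569 →lo
  mid=-2.16291 |R|=0.51023 →hi
  mid=-2.35155 |R|=0.75392 →hi
  mid=-2.44587 |R|=0.89337 →hi
  mid=-2.49303 |R|=0.96787 →hi
  mid=-2.51661 |R|=1.00636 →lo
  mid=-2.50482 |R|=0.98701 →hi
  ...
  [-2.51292,-2.51274] ⇒ x*=-2.5127
Interval (-2.5127, 0).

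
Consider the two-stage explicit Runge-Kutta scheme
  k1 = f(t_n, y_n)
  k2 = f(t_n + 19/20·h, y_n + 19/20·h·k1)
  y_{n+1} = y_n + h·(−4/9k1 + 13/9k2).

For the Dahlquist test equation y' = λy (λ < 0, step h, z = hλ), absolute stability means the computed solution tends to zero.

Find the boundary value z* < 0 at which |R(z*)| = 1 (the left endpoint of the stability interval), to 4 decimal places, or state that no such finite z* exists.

With y'=λy (z=hλ):
  k1=λy_n ⇒ h·k1=z·y_n;  k2=λ(1+19/20z)y_n ⇒ h·k2=z(1+19/20z)y_n
  y_{n+1}/y_n = 1 − 4/9z + 13/9z(1+19/20z) = 1 + z + 247/180z²
  ⇒ R(z) = 1 + z + 247/180z².

Find x<0 with |R(x)|<1.
x=-1.51: |R|=2.6188
R=1: x+247/180x²=0 ⇒ x=−180/247=-0.7287; min R=1−1/(4·247/180)=0.8178>−1
Confirm numerically:
  x=-0.597: |R|=0.89207 <1
  x=-0.536: |R|=0.85823 <1
  x=-0.429: |R|=0.82355 <1
  x=-0.404: |R|=0.81997 <1
  x=-1.063: |R|=1.48757 >1
  x=-0.947: |R|=1.28362 >1
Interval (-0.7287, 0).

z* = -0.7287.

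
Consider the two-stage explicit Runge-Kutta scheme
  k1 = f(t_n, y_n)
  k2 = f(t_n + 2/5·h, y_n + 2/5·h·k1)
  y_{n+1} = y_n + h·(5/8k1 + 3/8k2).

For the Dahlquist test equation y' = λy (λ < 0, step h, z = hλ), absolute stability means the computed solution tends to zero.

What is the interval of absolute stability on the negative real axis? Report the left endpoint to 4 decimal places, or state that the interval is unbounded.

Set f=λy, z=hλ:
  k1=λy_n ⇒ h·k1=z·y_n;  k2=λ(1+2/5z)y_n ⇒ h·k2=z(1+2/5z)y_n
  y_{n+1}/y_n = 1 + 5/8z + 3/8z(1+2/5z) = 1 + z + 3/20z²
  so R(z) = 1 + z + 3/20z².

Boundary: |R(x)|=1, x<0.
x=-1.31: |R|=0.0526
R=1: x+3/20x²=0 ⇒ x=−20/3=-6.6667; min R=1−1/(4·3/20)=-0.6667>−1
Confirm numerically:
  x=-6.258: |R|=0.61638 <1
  x=-5.525: |R|=0.05384 <1
  x=-5.247: |R|=0.11735 <1
  x=-3.585: |R|=0.65717 <1
  x=-6.907: |R|=1.24900 >1
  x=-6.836: |R|=1.17363 >1
So |R|<1 on (-6.6667, 0).

(-6.6667, 0).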